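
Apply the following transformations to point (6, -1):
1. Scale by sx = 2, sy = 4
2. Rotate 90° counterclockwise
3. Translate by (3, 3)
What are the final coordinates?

Step 1: Scale → (12, -4)
Step 2: Rotate 90° → (4, 12)
Step 3: Translate → (7, 15)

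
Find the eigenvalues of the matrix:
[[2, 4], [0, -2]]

Characteristic equation: det(A - λI) = 0
λ² - (trace)λ + (det) = 0
trace = 2 + -2 = 0, det = (2)(-2) - (4)(0) = -4
λ² - (0)λ + (-4) = 0
λ = (0 ± √((0)² - 4·(-4))) / 2 = (0 ± √16) / 2
Solving: λ = -2, 2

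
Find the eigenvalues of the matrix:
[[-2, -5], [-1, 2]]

Characteristic equation: det(A - λI) = 0
λ² - (trace)λ + (det) = 0
trace = -2 + 2 = 0, det = (-2)(2) - (-5)(-1) = -9
λ² - (0)λ + (-9) = 0
λ = (0 ± √((0)² - 4·(-9))) / 2 = (0 ± √36) / 2
Solving: λ = -3, 3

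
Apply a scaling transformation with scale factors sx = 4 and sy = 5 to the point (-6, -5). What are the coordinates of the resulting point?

Scaling matrix:
[[4, 0], [0, 5]]
Result: (-6 × 4, -5 × 5) = (-24, -25)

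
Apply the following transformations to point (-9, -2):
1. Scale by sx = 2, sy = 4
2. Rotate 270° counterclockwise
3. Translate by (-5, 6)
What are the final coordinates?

Step 1: Scale → (-18, -8)
Step 2: Rotate 270° → (-8, 18)
Step 3: Translate → (-13, 24)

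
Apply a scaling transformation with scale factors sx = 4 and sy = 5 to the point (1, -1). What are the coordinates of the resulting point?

Scaling matrix:
[[4, 0], [0, 5]]
Result: (1 × 4, -1 × 5) = (4, -5)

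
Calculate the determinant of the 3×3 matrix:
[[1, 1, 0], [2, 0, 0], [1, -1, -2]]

Expansion along first row:
det = 1·det([[0,0],[-1,-2]]) - 1·det([[2,0],[1,-2]]) + 0·det([[2,0],[1,-1]])
    = 1·(0·-2 - 0·-1) - 1·(2·-2 - 0·1) + 0·(2·-1 - 0·1)
    = 1·0 - 1·-4 + 0·-2
    = 0 + 4 + 0 = 4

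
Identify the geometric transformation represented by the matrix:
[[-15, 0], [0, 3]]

This matrix represents: non-uniform scaling by sx = -15, sy = 3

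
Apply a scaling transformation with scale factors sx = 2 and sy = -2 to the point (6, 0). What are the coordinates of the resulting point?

Scaling matrix:
[[2, 0], [0, -2]]
Result: (6 × 2, 0 × -2) = (12, 0)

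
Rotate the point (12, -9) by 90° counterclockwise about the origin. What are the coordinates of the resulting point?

Rotation matrix for 90°: [[cos 90°, -sin 90°], [sin 90°, cos 90°]] = [[0, -1], [1, 0]]
[[0, -1], [1, 0]] × [12, -9]ᵀ = [9, 12]ᵀ
Result: (9, 12)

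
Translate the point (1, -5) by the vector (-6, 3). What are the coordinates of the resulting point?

Translation by (-6, 3) (homogeneous matrix [[1, 0, -6], [0, 1, 3], [0, 0, 1]]):
x' = 1 + -6 = -5
y' = -5 + 3 = -2
Result: (-5, -2)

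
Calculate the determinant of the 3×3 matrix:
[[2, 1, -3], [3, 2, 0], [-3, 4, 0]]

Expansion along first row:
det = 2·det([[2,0],[4,0]]) - 1·det([[3,0],[-3,0]]) + -3·det([[3,2],[-3,4]])
    = 2·(2·0 - 0·4) - 1·(3·0 - 0·-3) + -3·(3·4 - 2·-3)
    = 2·0 - 1·0 + -3·18
    = 0 + 0 + -54 = -54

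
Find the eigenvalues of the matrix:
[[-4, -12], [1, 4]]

Characteristic equation: det(A - λI) = 0
λ² - (trace)λ + (det) = 0
trace = -4 + 4 = 0, det = (-4)(4) - (-12)(1) = -4
λ² - (0)λ + (-4) = 0
λ = (0 ± √((0)² - 4·(-4))) / 2 = (0 ± √16) / 2
Solving: λ = -2, 2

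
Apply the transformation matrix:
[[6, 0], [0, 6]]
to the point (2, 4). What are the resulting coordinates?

Matrix multiplication:
[[6, 0], [0, 6]] × [2, 4]ᵀ
= [(6)(2) + (0)(4), (0)(2) + (6)(4)]ᵀ
= [12, 24]ᵀ
Result: (12, 24)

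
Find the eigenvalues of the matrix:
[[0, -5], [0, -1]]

Characteristic equation: det(A - λI) = 0
λ² - (trace)λ + (det) = 0
trace = 0 + -1 = -1, det = (0)(-1) - (-5)(0) = 0
λ² - (-1)λ + (0) = 0
λ = (-1 ± √((-1)² - 4·(0))) / 2 = (-1 ± √1) / 2
Solving: λ = -1, 0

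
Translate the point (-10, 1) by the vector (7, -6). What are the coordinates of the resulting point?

Translation by (7, -6) (homogeneous matrix [[1, 0, 7], [0, 1, -6], [0, 0, 1]]):
x' = -10 + 7 = -3
y' = 1 + -6 = -5
Result: (-3, -5)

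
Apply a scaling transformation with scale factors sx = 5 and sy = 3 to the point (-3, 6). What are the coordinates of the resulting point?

Scaling matrix:
[[5, 0], [0, 3]]
Result: (-3 × 5, 6 × 3) = (-15, 18)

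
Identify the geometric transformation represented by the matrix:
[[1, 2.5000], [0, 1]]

This matrix represents: horizontal shear with factor 2.5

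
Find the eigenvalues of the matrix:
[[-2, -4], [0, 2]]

Characteristic equation: det(A - λI) = 0
λ² - (trace)λ + (det) = 0
trace = -2 + 2 = 0, det = (-2)(2) - (-4)(0) = -4
λ² - (0)λ + (-4) = 0
λ = (0 ± √((0)² - 4·(-4))) / 2 = (0 ± √16) / 2
Solving: λ = -2, 2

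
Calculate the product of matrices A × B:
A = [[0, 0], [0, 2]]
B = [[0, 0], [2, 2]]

Matrix multiplication:
C[0][0] = 0×0 + 0×2 = 0
C[0][1] = 0×0 + 0×2 = 0
C[1][0] = 0×0 + 2×2 = 4
C[1][1] = 0×0 + 2×2 = 4
Result: [[0, 0], [4, 4]]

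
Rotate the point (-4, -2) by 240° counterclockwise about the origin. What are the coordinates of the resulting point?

Rotation matrix for 240°: [[cos 240°, -sin 240°], [sin 240°, cos 240°]] ≈ [[-0.500000, 0.866025], [-0.866025, -0.500000]]
[[-0.500000, 0.866025], [-0.866025, -0.500000]] × [-4, -2]ᵀ ≈ [0.2679, 4.4641]ᵀ
Result: (0.2679, 4.4641)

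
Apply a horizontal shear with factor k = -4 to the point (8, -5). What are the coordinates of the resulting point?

Shear matrix for horizontal shear with factor k = -4:
[[1, -4], [0, 1]]
Result: (8, -5) → (28, -5)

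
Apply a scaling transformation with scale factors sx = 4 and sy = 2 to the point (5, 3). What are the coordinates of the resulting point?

Scaling matrix:
[[4, 0], [0, 2]]
Result: (5 × 4, 3 × 2) = (20, 6)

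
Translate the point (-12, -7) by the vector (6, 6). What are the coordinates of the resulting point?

Translation by (6, 6) (homogeneous matrix [[1, 0, 6], [0, 1, 6], [0, 0, 1]]):
x' = -12 + 6 = -6
y' = -7 + 6 = -1
Result: (-6, -1)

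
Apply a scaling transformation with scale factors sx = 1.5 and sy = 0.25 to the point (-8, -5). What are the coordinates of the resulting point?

Scaling matrix:
[[1.50, 0], [0, 0.25]]
Result: (-8 × 1.5, -5 × 0.25) = (-12, -1.25)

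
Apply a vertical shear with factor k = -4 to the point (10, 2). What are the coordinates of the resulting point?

Shear matrix for vertical shear with factor k = -4:
[[1, 0], [-4, 1]]
Result: (10, 2) → (10, -38)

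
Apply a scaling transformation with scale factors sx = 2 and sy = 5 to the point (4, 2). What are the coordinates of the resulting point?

Scaling matrix:
[[2, 0], [0, 5]]
Result: (4 × 2, 2 × 5) = (8, 10)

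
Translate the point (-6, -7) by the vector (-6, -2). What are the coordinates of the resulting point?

Translation by (-6, -2) (homogeneous matrix [[1, 0, -6], [0, 1, -2], [0, 0, 1]]):
x' = -6 + -6 = -12
y' = -7 + -2 = -9
Result: (-12, -9)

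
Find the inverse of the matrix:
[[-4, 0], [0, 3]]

For [[a,b],[c,d]], inverse = (1/det)·[[d,-b],[-c,a]]
det = (-4)(3) - (0)(0) = -12 - 0 = -12
Inverse = (1/-12)·[[3, 0], [0, -4]]
= [[-1/4, 0], [0, 1/3]]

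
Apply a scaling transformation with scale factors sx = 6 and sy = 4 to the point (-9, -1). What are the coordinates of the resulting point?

Scaling matrix:
[[6, 0], [0, 4]]
Result: (-9 × 6, -1 × 4) = (-54, -4)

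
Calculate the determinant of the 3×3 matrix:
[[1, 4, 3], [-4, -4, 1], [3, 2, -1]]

Expansion along first row:
det = 1·det([[-4,1],[2,-1]]) - 4·det([[-4,1],[3,-1]]) + 3·det([[-4,-4],[3,2]])
    = 1·(-4·-1 - 1·2) - 4·(-4·-1 - 1·3) + 3·(-4·2 - -4·3)
    = 1·2 - 4·1 + 3·4
    = 2 + -4 + 12 = 10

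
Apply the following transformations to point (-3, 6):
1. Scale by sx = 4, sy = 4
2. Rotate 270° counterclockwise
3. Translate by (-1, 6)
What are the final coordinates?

Step 1: Scale → (-12, 24)
Step 2: Rotate 270° → (24, 12)
Step 3: Translate → (23, 18)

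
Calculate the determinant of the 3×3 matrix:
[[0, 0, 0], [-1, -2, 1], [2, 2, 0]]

Expansion along first row:
det = 0·det([[-2,1],[2,0]]) - 0·det([[-1,1],[2,0]]) + 0·det([[-1,-2],[2,2]])
    = 0·(-2·0 - 1·2) - 0·(-1·0 - 1·2) + 0·(-1·2 - -2·2)
    = 0·-2 - 0·-2 + 0·2
    = 0 + 0 + 0 = 0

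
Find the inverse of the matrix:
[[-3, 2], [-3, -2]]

For [[a,b],[c,d]], inverse = (1/det)·[[d,-b],[-c,a]]
det = (-3)(-2) - (2)(-3) = 6 - -6 = 12
Inverse = (1/12)·[[-2, -2], [3, -3]]
= [[-1/6, -1/6], [1/4, -1/4]]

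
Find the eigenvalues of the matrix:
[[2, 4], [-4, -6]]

Characteristic equation: det(A - λI) = 0
λ² - (trace)λ + (det) = 0
trace = 2 + -6 = -4, det = (2)(-6) - (4)(-4) = 4
λ² - (-4)λ + (4) = 0
λ = (-4 ± √((-4)² - 4·(4))) / 2 = (-4 ± √0) / 2
Solving: λ = -2, -2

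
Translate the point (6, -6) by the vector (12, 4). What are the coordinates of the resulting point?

Translation by (12, 4) (homogeneous matrix [[1, 0, 12], [0, 1, 4], [0, 0, 1]]):
x' = 6 + 12 = 18
y' = -6 + 4 = -2
Result: (18, -2)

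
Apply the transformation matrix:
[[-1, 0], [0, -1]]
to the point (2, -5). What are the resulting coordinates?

Matrix multiplication:
[[-1, 0], [0, -1]] × [2, -5]ᵀ
= [(-1)(2) + (0)(-5), (0)(2) + (-1)(-5)]ᵀ
= [-2, 5]ᵀ
Result: (-2, 5)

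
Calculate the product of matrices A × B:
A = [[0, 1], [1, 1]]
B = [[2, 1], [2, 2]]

Matrix multiplication:
C[0][0] = 0×2 + 1×2 = 2
C[0][1] = 0×1 + 1×2 = 2
C[1][0] = 1×2 + 1×2 = 4
C[1][1] = 1×1 + 1×2 = 3
Result: [[2, 2], [4, 3]]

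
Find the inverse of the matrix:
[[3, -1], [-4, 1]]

For [[a,b],[c,d]], inverse = (1/det)·[[d,-b],[-c,a]]
det = (3)(1) - (-1)(-4) = 3 - 4 = -1
Inverse = (1/-1)·[[1, 1], [4, 3]]
= [[-1, -1], [-4, -3]]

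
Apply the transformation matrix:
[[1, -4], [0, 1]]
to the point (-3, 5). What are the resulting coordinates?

Matrix multiplication:
[[1, -4], [0, 1]] × [-3, 5]ᵀ
= [(1)(-3) + (-4)(5), (0)(-3) + (1)(5)]ᵀ
= [-23, 5]ᵀ
Result: (-23, 5)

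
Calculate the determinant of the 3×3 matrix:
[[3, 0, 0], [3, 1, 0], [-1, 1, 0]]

Expansion along first row:
det = 3·det([[1,0],[1,0]]) - 0·det([[3,0],[-1,0]]) + 0·det([[3,1],[-1,1]])
    = 3·(1·0 - 0·1) - 0·(3·0 - 0·-1) + 0·(3·1 - 1·-1)
    = 3·0 - 0·0 + 0·4
    = 0 + 0 + 0 = 0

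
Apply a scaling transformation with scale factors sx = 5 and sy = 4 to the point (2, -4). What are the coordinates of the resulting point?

Scaling matrix:
[[5, 0], [0, 4]]
Result: (2 × 5, -4 × 4) = (10, -16)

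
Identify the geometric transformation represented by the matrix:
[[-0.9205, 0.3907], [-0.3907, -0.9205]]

This matrix represents: rotation by 203° counterclockwise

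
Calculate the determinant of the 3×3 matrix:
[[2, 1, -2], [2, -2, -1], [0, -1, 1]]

Expansion along first row:
det = 2·det([[-2,-1],[-1,1]]) - 1·det([[2,-1],[0,1]]) + -2·det([[2,-2],[0,-1]])
    = 2·(-2·1 - -1·-1) - 1·(2·1 - -1·0) + -2·(2·-1 - -2·0)
    = 2·-3 - 1·2 + -2·-2
    = -6 + -2 + 4 = -4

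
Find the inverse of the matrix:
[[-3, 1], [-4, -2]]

For [[a,b],[c,d]], inverse = (1/det)·[[d,-b],[-c,a]]
det = (-3)(-2) - (1)(-4) = 6 - -4 = 10
Inverse = (1/10)·[[-2, -1], [4, -3]]
= [[-1/5, -1/10], [2/5, -3/10]]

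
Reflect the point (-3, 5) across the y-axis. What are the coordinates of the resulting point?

Reflection across y-axis: (-3, 5) → (3, 5)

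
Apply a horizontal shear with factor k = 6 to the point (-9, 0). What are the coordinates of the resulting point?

Shear matrix for horizontal shear with factor k = 6:
[[1, 6], [0, 1]]
Result: (-9, 0) → (-9, 0)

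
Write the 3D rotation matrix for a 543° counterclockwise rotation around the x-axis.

Rotation matrix for counterclockwise 543° around x-axis:
cos(543°) = -0.9986, sin(543°) = -0.0523
Result: [[1, 0, 0], [0, -0.9986, 0.0523], [0, -0.0523, -0.9986]]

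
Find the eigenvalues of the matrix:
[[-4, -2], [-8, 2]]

Characteristic equation: det(A - λI) = 0
λ² - (trace)λ + (det) = 0
trace = -4 + 2 = -2, det = (-4)(2) - (-2)(-8) = -24
λ² - (-2)λ + (-24) = 0
λ = (-2 ± √((-2)² - 4·(-24))) / 2 = (-2 ± √100) / 2
Solving: λ = -6, 4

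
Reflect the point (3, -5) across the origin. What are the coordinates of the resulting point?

Reflection across origin: (3, -5) → (-3, 5)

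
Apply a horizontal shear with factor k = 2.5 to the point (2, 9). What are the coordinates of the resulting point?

Shear matrix for horizontal shear with factor k = 2.5:
[[1, 2.50], [0, 1]]
Result: (2, 9) → (24.5, 9)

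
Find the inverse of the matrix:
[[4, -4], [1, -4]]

For [[a,b],[c,d]], inverse = (1/det)·[[d,-b],[-c,a]]
det = (4)(-4) - (-4)(1) = -16 - -4 = -12
Inverse = (1/-12)·[[-4, 4], [-1, 4]]
= [[1/3, -1/3], [1/12, -1/3]]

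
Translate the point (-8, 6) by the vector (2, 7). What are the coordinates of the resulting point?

Translation by (2, 7) (homogeneous matrix [[1, 0, 2], [0, 1, 7], [0, 0, 1]]):
x' = -8 + 2 = -6
y' = 6 + 7 = 13
Result: (-6, 13)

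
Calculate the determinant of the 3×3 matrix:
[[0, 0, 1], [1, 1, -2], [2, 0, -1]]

Expansion along first row:
det = 0·det([[1,-2],[0,-1]]) - 0·det([[1,-2],[2,-1]]) + 1·det([[1,1],[2,0]])
    = 0·(1·-1 - -2·0) - 0·(1·-1 - -2·2) + 1·(1·0 - 1·2)
    = 0·-1 - 0·3 + 1·-2
    = 0 + 0 + -2 = -2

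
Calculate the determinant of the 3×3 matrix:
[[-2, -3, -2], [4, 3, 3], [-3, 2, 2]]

Expansion along first row:
det = -2·det([[3,3],[2,2]]) - -3·det([[4,3],[-3,2]]) + -2·det([[4,3],[-3,2]])
    = -2·(3·2 - 3·2) - -3·(4·2 - 3·-3) + -2·(4·2 - 3·-3)
    = -2·0 - -3·17 + -2·17
    = 0 + 51 + -34 = 17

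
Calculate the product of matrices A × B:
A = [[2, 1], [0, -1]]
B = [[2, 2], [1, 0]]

Matrix multiplication:
C[0][0] = 2×2 + 1×1 = 5
C[0][1] = 2×2 + 1×0 = 4
C[1][0] = 0×2 + -1×1 = -1
C[1][1] = 0×2 + -1×0 = 0
Result: [[5, 4], [-1, 0]]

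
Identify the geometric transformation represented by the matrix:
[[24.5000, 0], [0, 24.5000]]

This matrix represents: uniform scaling by factor 24.5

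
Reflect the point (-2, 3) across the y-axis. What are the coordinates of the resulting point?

Reflection across y-axis: (-2, 3) → (2, 3)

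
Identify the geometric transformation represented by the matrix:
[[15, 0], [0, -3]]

This matrix represents: non-uniform scaling by sx = 15, sy = -3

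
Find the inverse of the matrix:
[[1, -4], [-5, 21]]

For [[a,b],[c,d]], inverse = (1/det)·[[d,-b],[-c,a]]
det = (1)(21) - (-4)(-5) = 21 - 20 = 1
Inverse = [[21, 4], [5, 1]]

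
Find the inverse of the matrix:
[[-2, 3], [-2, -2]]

For [[a,b],[c,d]], inverse = (1/det)·[[d,-b],[-c,a]]
det = (-2)(-2) - (3)(-2) = 4 - -6 = 10
Inverse = (1/10)·[[-2, -3], [2, -2]]
= [[-1/5, -3/10], [1/5, -1/5]]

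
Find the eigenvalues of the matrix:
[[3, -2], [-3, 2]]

Characteristic equation: det(A - λI) = 0
λ² - (trace)λ + (det) = 0
trace = 3 + 2 = 5, det = (3)(2) - (-2)(-3) = 0
λ² - (5)λ + (0) = 0
λ = (5 ± √((5)² - 4·(0))) / 2 = (5 ± √25) / 2
Solving: λ = 0, 5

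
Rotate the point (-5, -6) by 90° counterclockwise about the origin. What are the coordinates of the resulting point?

Rotation matrix for 90°: [[cos 90°, -sin 90°], [sin 90°, cos 90°]] = [[0, -1], [1, 0]]
[[0, -1], [1, 0]] × [-5, -6]ᵀ = [6, -5]ᵀ
Result: (6, -5)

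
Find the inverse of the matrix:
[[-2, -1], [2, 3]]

For [[a,b],[c,d]], inverse = (1/det)·[[d,-b],[-c,a]]
det = (-2)(3) - (-1)(2) = -6 - -2 = -4
Inverse = (1/-4)·[[3, 1], [-2, -2]]
= [[-3/4, -1/4], [1/2, 1/2]]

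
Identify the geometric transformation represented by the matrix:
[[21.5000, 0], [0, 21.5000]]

This matrix represents: uniform scaling by factor 21.5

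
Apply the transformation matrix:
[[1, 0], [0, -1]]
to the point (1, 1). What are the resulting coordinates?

Matrix multiplication:
[[1, 0], [0, -1]] × [1, 1]ᵀ
= [(1)(1) + (0)(1), (0)(1) + (-1)(1)]ᵀ
= [1, -1]ᵀ
Result: (1, -1)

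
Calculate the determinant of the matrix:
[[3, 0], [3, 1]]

For a 2×2 matrix [[a, b], [c, d]], det = ad - bc
det = (3)(1) - (0)(3) = 3 - 0 = 3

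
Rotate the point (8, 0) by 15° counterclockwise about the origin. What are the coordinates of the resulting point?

Rotation matrix for 15°: [[cos 15°, -sin 15°], [sin 15°, cos 15°]] ≈ [[0.965926, -0.258819], [0.258819, 0.965926]]
[[0.965926, -0.258819], [0.258819, 0.965926]] × [8, 0]ᵀ ≈ [7.7274, 2.0706]ᵀ
Result: (7.7274, 2.0706)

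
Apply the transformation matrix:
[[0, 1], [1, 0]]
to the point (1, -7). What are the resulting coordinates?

Matrix multiplication:
[[0, 1], [1, 0]] × [1, -7]ᵀ
= [(0)(1) + (1)(-7), (1)(1) + (0)(-7)]ᵀ
= [-7, 1]ᵀ
Result: (-7, 1)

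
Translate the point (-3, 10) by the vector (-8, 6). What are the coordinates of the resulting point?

Translation by (-8, 6) (homogeneous matrix [[1, 0, -8], [0, 1, 6], [0, 0, 1]]):
x' = -3 + -8 = -11
y' = 10 + 6 = 16
Result: (-11, 16)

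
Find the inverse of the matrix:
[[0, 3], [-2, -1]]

For [[a,b],[c,d]], inverse = (1/det)·[[d,-b],[-c,a]]
det = (0)(-1) - (3)(-2) = 0 - -6 = 6
Inverse = (1/6)·[[-1, -3], [2, 0]]
= [[-1/6, -1/2], [1/3, 0]]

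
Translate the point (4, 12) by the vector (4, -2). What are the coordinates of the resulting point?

Translation by (4, -2) (homogeneous matrix [[1, 0, 4], [0, 1, -2], [0, 0, 1]]):
x' = 4 + 4 = 8
y' = 12 + -2 = 10
Result: (8, 10)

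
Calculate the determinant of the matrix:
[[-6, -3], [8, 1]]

For a 2×2 matrix [[a, b], [c, d]], det = ad - bc
det = (-6)(1) - (-3)(8) = -6 - -24 = 18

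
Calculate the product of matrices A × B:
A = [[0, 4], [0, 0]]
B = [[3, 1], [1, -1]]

Matrix multiplication:
C[0][0] = 0×3 + 4×1 = 4
C[0][1] = 0×1 + 4×-1 = -4
C[1][0] = 0×3 + 0×1 = 0
C[1][1] = 0×1 + 0×-1 = 0
Result: [[4, -4], [0, 0]]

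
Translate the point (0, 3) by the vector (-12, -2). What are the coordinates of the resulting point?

Translation by (-12, -2) (homogeneous matrix [[1, 0, -12], [0, 1, -2], [0, 0, 1]]):
x' = 0 + -12 = -12
y' = 3 + -2 = 1
Result: (-12, 1)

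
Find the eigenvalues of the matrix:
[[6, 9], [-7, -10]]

Characteristic equation: det(A - λI) = 0
λ² - (trace)λ + (det) = 0
trace = 6 + -10 = -4, det = (6)(-10) - (9)(-7) = 3
λ² - (-4)λ + (3) = 0
λ = (-4 ± √((-4)² - 4·(3))) / 2 = (-4 ± √4) / 2
Solving: λ = -3, -1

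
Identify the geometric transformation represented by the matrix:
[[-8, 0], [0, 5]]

This matrix represents: non-uniform scaling by sx = -8, sy = 5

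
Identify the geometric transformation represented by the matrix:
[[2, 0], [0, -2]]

This matrix represents: non-uniform scaling by sx = 2, sy = -2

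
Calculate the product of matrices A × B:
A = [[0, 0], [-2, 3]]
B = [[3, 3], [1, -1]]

Matrix multiplication:
C[0][0] = 0×3 + 0×1 = 0
C[0][1] = 0×3 + 0×-1 = 0
C[1][0] = -2×3 + 3×1 = -3
C[1][1] = -2×3 + 3×-1 = -9
Result: [[0, 0], [-3, -9]]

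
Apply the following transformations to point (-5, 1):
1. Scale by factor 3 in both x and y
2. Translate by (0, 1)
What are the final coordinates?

Step 1: Scale (-5, 1) by 3 → (-15, 3)
Step 2: Translate by (0, 1) → (-15, 4)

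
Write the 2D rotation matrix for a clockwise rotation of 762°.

Rotation matrix formula: [[cos θ, -sin θ], [sin θ, cos θ]]
A clockwise rotation by 762° is equivalent to a counterclockwise rotation by -762°.
For θ = -762°:
cos(-762°) = 0.7431
sin(-762°) = -0.6691
Result: [[0.7431, 0.6691], [-0.6691, 0.7431]]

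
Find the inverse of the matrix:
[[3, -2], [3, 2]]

For [[a,b],[c,d]], inverse = (1/det)·[[d,-b],[-c,a]]
det = (3)(2) - (-2)(3) = 6 - -6 = 12
Inverse = (1/12)·[[2, 2], [-3, 3]]
= [[1/6, 1/6], [-1/4, 1/4]]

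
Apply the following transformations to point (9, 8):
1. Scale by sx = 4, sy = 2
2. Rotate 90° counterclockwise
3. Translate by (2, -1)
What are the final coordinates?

Step 1: Scale → (36, 16)
Step 2: Rotate 90° → (-16, 36)
Step 3: Translate → (-14, 35)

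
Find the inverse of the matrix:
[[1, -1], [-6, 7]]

For [[a,b],[c,d]], inverse = (1/det)·[[d,-b],[-c,a]]
det = (1)(7) - (-1)(-6) = 7 - 6 = 1
Inverse = [[7, 1], [6, 1]]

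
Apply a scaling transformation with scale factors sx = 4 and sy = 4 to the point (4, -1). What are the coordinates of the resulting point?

Scaling matrix:
[[4, 0], [0, 4]]
Result: (4 × 4, -1 × 4) = (16, -4)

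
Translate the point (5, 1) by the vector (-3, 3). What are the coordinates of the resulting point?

Translation by (-3, 3) (homogeneous matrix [[1, 0, -3], [0, 1, 3], [0, 0, 1]]):
x' = 5 + -3 = 2
y' = 1 + 3 = 4
Result: (2, 4)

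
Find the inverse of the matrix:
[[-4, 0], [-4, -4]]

For [[a,b],[c,d]], inverse = (1/det)·[[d,-b],[-c,a]]
det = (-4)(-4) - (0)(-4) = 16 - 0 = 16
Inverse = (1/16)·[[-4, 0], [4, -4]]
= [[-1/4, 0], [1/4, -1/4]]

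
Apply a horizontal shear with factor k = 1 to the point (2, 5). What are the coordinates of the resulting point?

Shear matrix for horizontal shear with factor k = 1:
[[1, 1], [0, 1]]
Result: (2, 5) → (7, 5)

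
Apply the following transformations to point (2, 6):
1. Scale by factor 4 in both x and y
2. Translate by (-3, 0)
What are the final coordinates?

Step 1: Scale (2, 6) by 4 → (8, 24)
Step 2: Translate by (-3, 0) → (5, 24)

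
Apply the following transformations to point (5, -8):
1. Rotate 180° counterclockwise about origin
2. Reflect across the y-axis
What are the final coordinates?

Step 1: Rotate 180° → (-5, 8)
Step 2: Reflect across y-axis → (5, 8)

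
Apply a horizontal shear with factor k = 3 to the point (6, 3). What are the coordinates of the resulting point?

Shear matrix for horizontal shear with factor k = 3:
[[1, 3], [0, 1]]
Result: (6, 3) → (15, 3)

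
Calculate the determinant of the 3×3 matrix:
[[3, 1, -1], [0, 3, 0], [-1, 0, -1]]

Expansion along first row:
det = 3·det([[3,0],[0,-1]]) - 1·det([[0,0],[-1,-1]]) + -1·det([[0,3],[-1,0]])
    = 3·(3·-1 - 0·0) - 1·(0·-1 - 0·-1) + -1·(0·0 - 3·-1)
    = 3·-3 - 1·0 + -1·3
    = -9 + 0 + -3 = -12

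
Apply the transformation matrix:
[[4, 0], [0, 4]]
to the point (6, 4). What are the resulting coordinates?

Matrix multiplication:
[[4, 0], [0, 4]] × [6, 4]ᵀ
= [(4)(6) + (0)(4), (0)(6) + (4)(4)]ᵀ
= [24, 16]ᵀ
Result: (24, 16)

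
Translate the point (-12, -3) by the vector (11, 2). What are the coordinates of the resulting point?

Translation by (11, 2) (homogeneous matrix [[1, 0, 11], [0, 1, 2], [0, 0, 1]]):
x' = -12 + 11 = -1
y' = -3 + 2 = -1
Result: (-1, -1)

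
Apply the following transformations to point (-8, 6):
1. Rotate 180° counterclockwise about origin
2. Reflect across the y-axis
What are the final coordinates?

Step 1: Rotate 180° → (8, -6)
Step 2: Reflect across y-axis → (-8, -6)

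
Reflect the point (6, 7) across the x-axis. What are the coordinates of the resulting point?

Reflection across x-axis: (6, 7) → (6, -7)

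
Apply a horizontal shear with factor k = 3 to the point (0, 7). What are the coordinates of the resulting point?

Shear matrix for horizontal shear with factor k = 3:
[[1, 3], [0, 1]]
Result: (0, 7) → (21, 7)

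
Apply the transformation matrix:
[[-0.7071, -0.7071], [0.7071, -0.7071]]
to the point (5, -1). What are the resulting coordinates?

Matrix multiplication:
[[-0.7071, -0.7071], [0.7071, -0.7071]] × [5, -1]ᵀ
= [(-0.7071)(5) + (-0.7071)(-1), (0.7071)(5) + (-0.7071)(-1)]ᵀ
= [-2.8284, 4.2426]ᵀ
Result: (-2.8284, 4.2426)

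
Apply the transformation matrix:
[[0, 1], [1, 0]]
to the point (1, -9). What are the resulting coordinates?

Matrix multiplication:
[[0, 1], [1, 0]] × [1, -9]ᵀ
= [(0)(1) + (1)(-9), (1)(1) + (0)(-9)]ᵀ
= [-9, 1]ᵀ
Result: (-9, 1)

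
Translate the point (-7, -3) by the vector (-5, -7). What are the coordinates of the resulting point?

Translation by (-5, -7) (homogeneous matrix [[1, 0, -5], [0, 1, -7], [0, 0, 1]]):
x' = -7 + -5 = -12
y' = -3 + -7 = -10
Result: (-12, -10)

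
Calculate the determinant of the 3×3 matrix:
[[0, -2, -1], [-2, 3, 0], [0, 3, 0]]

Expansion along first row:
det = 0·det([[3,0],[3,0]]) - -2·det([[-2,0],[0,0]]) + -1·det([[-2,3],[0,3]])
    = 0·(3·0 - 0·3) - -2·(-2·0 - 0·0) + -1·(-2·3 - 3·0)
    = 0·0 - -2·0 + -1·-6
    = 0 + 0 + 6 = 6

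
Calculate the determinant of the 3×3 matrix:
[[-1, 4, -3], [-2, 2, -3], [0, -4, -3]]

Expansion along first row:
det = -1·det([[2,-3],[-4,-3]]) - 4·det([[-2,-3],[0,-3]]) + -3·det([[-2,2],[0,-4]])
    = -1·(2·-3 - -3·-4) - 4·(-2·-3 - -3·0) + -3·(-2·-4 - 2·0)
    = -1·-18 - 4·6 + -3·8
    = 18 + -24 + -24 = -30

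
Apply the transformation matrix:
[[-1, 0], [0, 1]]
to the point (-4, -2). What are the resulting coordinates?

Matrix multiplication:
[[-1, 0], [0, 1]] × [-4, -2]ᵀ
= [(-1)(-4) + (0)(-2), (0)(-4) + (1)(-2)]ᵀ
= [4, -2]ᵀ
Result: (4, -2)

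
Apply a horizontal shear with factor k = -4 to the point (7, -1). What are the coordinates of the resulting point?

Shear matrix for horizontal shear with factor k = -4:
[[1, -4], [0, 1]]
Result: (7, -1) → (11, -1)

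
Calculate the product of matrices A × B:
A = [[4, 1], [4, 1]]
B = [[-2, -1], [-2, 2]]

Matrix multiplication:
C[0][0] = 4×-2 + 1×-2 = -10
C[0][1] = 4×-1 + 1×2 = -2
C[1][0] = 4×-2 + 1×-2 = -10
C[1][1] = 4×-1 + 1×2 = -2
Result: [[-10, -2], [-10, -2]]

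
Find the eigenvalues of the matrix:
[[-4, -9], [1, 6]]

Characteristic equation: det(A - λI) = 0
λ² - (trace)λ + (det) = 0
trace = -4 + 6 = 2, det = (-4)(6) - (-9)(1) = -15
λ² - (2)λ + (-15) = 0
λ = (2 ± √((2)² - 4·(-15))) / 2 = (2 ± √64) / 2
Solving: λ = -3, 5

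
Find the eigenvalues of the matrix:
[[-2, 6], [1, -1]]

Characteristic equation: det(A - λI) = 0
λ² - (trace)λ + (det) = 0
trace = -2 + -1 = -3, det = (-2)(-1) - (6)(1) = -4
λ² - (-3)λ + (-4) = 0
λ = (-3 ± √((-3)² - 4·(-4))) / 2 = (-3 ± √25) / 2
Solving: λ = -4, 1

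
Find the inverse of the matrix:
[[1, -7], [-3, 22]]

For [[a,b],[c,d]], inverse = (1/det)·[[d,-b],[-c,a]]
det = (1)(22) - (-7)(-3) = 22 - 21 = 1
Inverse = [[22, 7], [3, 1]]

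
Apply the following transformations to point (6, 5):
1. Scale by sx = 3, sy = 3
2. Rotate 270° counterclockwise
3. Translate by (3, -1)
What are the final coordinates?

Step 1: Scale → (18, 15)
Step 2: Rotate 270° → (15, -18)
Step 3: Translate → (18, -19)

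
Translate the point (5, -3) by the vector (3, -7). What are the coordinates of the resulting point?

Translation by (3, -7) (homogeneous matrix [[1, 0, 3], [0, 1, -7], [0, 0, 1]]):
x' = 5 + 3 = 8
y' = -3 + -7 = -10
Result: (8, -10)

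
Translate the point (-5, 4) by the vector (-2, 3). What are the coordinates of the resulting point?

Translation by (-2, 3) (homogeneous matrix [[1, 0, -2], [0, 1, 3], [0, 0, 1]]):
x' = -5 + -2 = -7
y' = 4 + 3 = 7
Result: (-7, 7)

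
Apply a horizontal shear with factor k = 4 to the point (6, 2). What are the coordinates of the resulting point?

Shear matrix for horizontal shear with factor k = 4:
[[1, 4], [0, 1]]
Result: (6, 2) → (14, 2)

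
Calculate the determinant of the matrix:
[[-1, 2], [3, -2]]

For a 2×2 matrix [[a, b], [c, d]], det = ad - bc
det = (-1)(-2) - (2)(3) = 2 - 6 = -4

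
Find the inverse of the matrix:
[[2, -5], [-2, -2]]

For [[a,b],[c,d]], inverse = (1/det)·[[d,-b],[-c,a]]
det = (2)(-2) - (-5)(-2) = -4 - 10 = -14
Inverse = (1/-14)·[[-2, 5], [2, 2]]
= [[1/7, -5/14], [-1/7, -1/7]]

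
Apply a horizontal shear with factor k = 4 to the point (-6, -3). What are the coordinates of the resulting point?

Shear matrix for horizontal shear with factor k = 4:
[[1, 4], [0, 1]]
Result: (-6, -3) → (-18, -3)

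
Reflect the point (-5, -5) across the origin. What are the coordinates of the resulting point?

Reflection across origin: (-5, -5) → (5, 5)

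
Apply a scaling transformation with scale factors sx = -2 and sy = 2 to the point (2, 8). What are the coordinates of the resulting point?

Scaling matrix:
[[-2, 0], [0, 2]]
Result: (2 × -2, 8 × 2) = (-4, 16)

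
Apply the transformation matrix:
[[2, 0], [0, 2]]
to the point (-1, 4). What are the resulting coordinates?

Matrix multiplication:
[[2, 0], [0, 2]] × [-1, 4]ᵀ
= [(2)(-1) + (0)(4), (0)(-1) + (2)(4)]ᵀ
= [-2, 8]ᵀ
Result: (-2, 8)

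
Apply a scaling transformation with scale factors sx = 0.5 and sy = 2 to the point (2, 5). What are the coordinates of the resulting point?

Scaling matrix:
[[0.50, 0], [0, 2]]
Result: (2 × 0.5, 5 × 2) = (1, 10)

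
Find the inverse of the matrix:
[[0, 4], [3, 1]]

For [[a,b],[c,d]], inverse = (1/det)·[[d,-b],[-c,a]]
det = (0)(1) - (4)(3) = 0 - 12 = -12
Inverse = (1/-12)·[[1, -4], [-3, 0]]
= [[-1/12, 1/3], [1/4, 0]]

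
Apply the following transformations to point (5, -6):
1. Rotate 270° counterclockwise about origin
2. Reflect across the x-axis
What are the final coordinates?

Step 1: Rotate 270° → (-6, -5)
Step 2: Reflect across x-axis → (-6, 5)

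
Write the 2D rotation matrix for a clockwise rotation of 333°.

Rotation matrix formula: [[cos θ, -sin θ], [sin θ, cos θ]]
A clockwise rotation by 333° is equivalent to a counterclockwise rotation by -333°.
For θ = -333°:
cos(-333°) = 0.8910
sin(-333°) = 0.4540
Result: [[0.8910, -0.4540], [0.4540, 0.8910]]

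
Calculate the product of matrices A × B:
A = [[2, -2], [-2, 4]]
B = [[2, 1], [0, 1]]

Matrix multiplication:
C[0][0] = 2×2 + -2×0 = 4
C[0][1] = 2×1 + -2×1 = 0
C[1][0] = -2×2 + 4×0 = -4
C[1][1] = -2×1 + 4×1 = 2
Result: [[4, 0], [-4, 2]]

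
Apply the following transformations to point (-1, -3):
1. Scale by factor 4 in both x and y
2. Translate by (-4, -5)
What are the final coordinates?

Step 1: Scale (-1, -3) by 4 → (-4, -12)
Step 2: Translate by (-4, -5) → (-8, -17)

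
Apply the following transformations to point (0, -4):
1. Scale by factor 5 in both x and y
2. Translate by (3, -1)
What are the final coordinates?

Step 1: Scale (0, -4) by 5 → (0, -20)
Step 2: Translate by (3, -1) → (3, -21)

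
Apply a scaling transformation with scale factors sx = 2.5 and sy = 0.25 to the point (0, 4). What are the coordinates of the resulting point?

Scaling matrix:
[[2.50, 0], [0, 0.25]]
Result: (0 × 2.5, 4 × 0.25) = (0, 1)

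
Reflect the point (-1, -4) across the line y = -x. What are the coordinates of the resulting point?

Reflection across line y = -x: (-1, -4) → (4, 1)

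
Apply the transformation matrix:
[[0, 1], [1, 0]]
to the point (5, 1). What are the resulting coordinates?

Matrix multiplication:
[[0, 1], [1, 0]] × [5, 1]ᵀ
= [(0)(5) + (1)(1), (1)(5) + (0)(1)]ᵀ
= [1, 5]ᵀ
Result: (1, 5)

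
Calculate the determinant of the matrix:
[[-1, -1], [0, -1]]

For a 2×2 matrix [[a, b], [c, d]], det = ad - bc
det = (-1)(-1) - (-1)(0) = 1 - 0 = 1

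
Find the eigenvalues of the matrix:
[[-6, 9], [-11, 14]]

Characteristic equation: det(A - λI) = 0
λ² - (trace)λ + (det) = 0
trace = -6 + 14 = 8, det = (-6)(14) - (9)(-11) = 15
λ² - (8)λ + (15) = 0
λ = (8 ± √((8)² - 4·(15))) / 2 = (8 ± √4) / 2
Solving: λ = 3, 5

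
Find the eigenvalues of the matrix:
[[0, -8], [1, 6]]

Characteristic equation: det(A - λI) = 0
λ² - (trace)λ + (det) = 0
trace = 0 + 6 = 6, det = (0)(6) - (-8)(1) = 8
λ² - (6)λ + (8) = 0
λ = (6 ± √((6)² - 4·(8))) / 2 = (6 ± √4) / 2
Solving: λ = 2, 4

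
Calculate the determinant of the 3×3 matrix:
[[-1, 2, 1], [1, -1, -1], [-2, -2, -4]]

Expansion along first row:
det = -1·det([[-1,-1],[-2,-4]]) - 2·det([[1,-1],[-2,-4]]) + 1·det([[1,-1],[-2,-2]])
    = -1·(-1·-4 - -1·-2) - 2·(1·-4 - -1·-2) + 1·(1·-2 - -1·-2)
    = -1·2 - 2·-6 + 1·-4
    = -2 + 12 + -4 = 6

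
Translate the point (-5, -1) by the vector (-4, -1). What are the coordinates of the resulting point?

Translation by (-4, -1) (homogeneous matrix [[1, 0, -4], [0, 1, -1], [0, 0, 1]]):
x' = -5 + -4 = -9
y' = -1 + -1 = -2
Result: (-9, -2)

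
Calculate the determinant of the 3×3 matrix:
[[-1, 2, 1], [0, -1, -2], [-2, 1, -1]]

Expansion along first row:
det = -1·det([[-1,-2],[1,-1]]) - 2·det([[0,-2],[-2,-1]]) + 1·det([[0,-1],[-2,1]])
    = -1·(-1·-1 - -2·1) - 2·(0·-1 - -2·-2) + 1·(0·1 - -1·-2)
    = -1·3 - 2·-4 + 1·-2
    = -3 + 8 + -2 = 3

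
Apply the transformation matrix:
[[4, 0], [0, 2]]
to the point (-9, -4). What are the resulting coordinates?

Matrix multiplication:
[[4, 0], [0, 2]] × [-9, -4]ᵀ
= [(4)(-9) + (0)(-4), (0)(-9) + (2)(-4)]ᵀ
= [-36, -8]ᵀ
Result: (-36, -8)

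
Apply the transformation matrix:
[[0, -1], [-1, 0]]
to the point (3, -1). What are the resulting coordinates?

Matrix multiplication:
[[0, -1], [-1, 0]] × [3, -1]ᵀ
= [(0)(3) + (-1)(-1), (-1)(3) + (0)(-1)]ᵀ
= [1, -3]ᵀ
Result: (1, -3)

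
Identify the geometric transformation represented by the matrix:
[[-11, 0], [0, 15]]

This matrix represents: non-uniform scaling by sx = -11, sy = 15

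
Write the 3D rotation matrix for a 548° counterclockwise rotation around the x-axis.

Rotation matrix for counterclockwise 548° around x-axis:
cos(548°) = -0.9903, sin(548°) = -0.1392
Result: [[1, 0, 0], [0, -0.9903, 0.1392], [0, -0.1392, -0.9903]]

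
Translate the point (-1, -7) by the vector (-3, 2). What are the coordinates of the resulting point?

Translation by (-3, 2) (homogeneous matrix [[1, 0, -3], [0, 1, 2], [0, 0, 1]]):
x' = -1 + -3 = -4
y' = -7 + 2 = -5
Result: (-4, -5)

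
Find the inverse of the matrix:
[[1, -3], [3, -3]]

For [[a,b],[c,d]], inverse = (1/det)·[[d,-b],[-c,a]]
det = (1)(-3) - (-3)(3) = -3 - -9 = 6
Inverse = (1/6)·[[-3, 3], [-3, 1]]
= [[-1/2, 1/2], [-1/2, 1/6]]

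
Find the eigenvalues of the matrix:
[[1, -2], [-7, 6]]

Characteristic equation: det(A - λI) = 0
λ² - (trace)λ + (det) = 0
trace = 1 + 6 = 7, det = (1)(6) - (-2)(-7) = -8
λ² - (7)λ + (-8) = 0
λ = (7 ± √((7)² - 4·(-8))) / 2 = (7 ± √81) / 2
Solving: λ = -1, 8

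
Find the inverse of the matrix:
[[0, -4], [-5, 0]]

For [[a,b],[c,d]], inverse = (1/det)·[[d,-b],[-c,a]]
det = (0)(0) - (-4)(-5) = 0 - 20 = -20
Inverse = (1/-20)·[[0, 4], [5, 0]]
= [[0, -1/5], [-1/4, 0]]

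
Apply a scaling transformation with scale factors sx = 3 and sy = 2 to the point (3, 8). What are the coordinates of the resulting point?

Scaling matrix:
[[3, 0], [0, 2]]
Result: (3 × 3, 8 × 2) = (9, 16)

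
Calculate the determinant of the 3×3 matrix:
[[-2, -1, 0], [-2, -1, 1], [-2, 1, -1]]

Expansion along first row:
det = -2·det([[-1,1],[1,-1]]) - -1·det([[-2,1],[-2,-1]]) + 0·det([[-2,-1],[-2,1]])
    = -2·(-1·-1 - 1·1) - -1·(-2·-1 - 1·-2) + 0·(-2·1 - -1·-2)
    = -2·0 - -1·4 + 0·-4
    = 0 + 4 + 0 = 4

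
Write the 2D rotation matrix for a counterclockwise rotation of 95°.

Rotation matrix formula: [[cos θ, -sin θ], [sin θ, cos θ]]
For θ = 95°:
cos(95°) = -0.0872
sin(95°) = 0.9962
Result: [[-0.0872, -0.9962], [0.9962, -0.0872]]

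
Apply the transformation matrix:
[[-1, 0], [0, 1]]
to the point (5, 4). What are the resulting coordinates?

Matrix multiplication:
[[-1, 0], [0, 1]] × [5, 4]ᵀ
= [(-1)(5) + (0)(4), (0)(5) + (1)(4)]ᵀ
= [-5, 4]ᵀ
Result: (-5, 4)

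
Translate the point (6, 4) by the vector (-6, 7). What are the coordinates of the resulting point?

Translation by (-6, 7) (homogeneous matrix [[1, 0, -6], [0, 1, 7], [0, 0, 1]]):
x' = 6 + -6 = 0
y' = 4 + 7 = 11
Result: (0, 11)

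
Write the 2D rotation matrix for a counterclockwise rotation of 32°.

Rotation matrix formula: [[cos θ, -sin θ], [sin θ, cos θ]]
For θ = 32°:
cos(32°) = 0.8480
sin(32°) = 0.5299
Result: [[0.8480, -0.5299], [0.5299, 0.8480]]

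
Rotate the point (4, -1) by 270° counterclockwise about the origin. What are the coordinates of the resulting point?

Rotation matrix for 270°: [[cos 270°, -sin 270°], [sin 270°, cos 270°]] = [[0, 1], [-1, 0]]
[[0, 1], [-1, 0]] × [4, -1]ᵀ = [-1, -4]ᵀ
Result: (-1, -4)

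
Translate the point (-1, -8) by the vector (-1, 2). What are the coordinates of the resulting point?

Translation by (-1, 2) (homogeneous matrix [[1, 0, -1], [0, 1, 2], [0, 0, 1]]):
x' = -1 + -1 = -2
y' = -8 + 2 = -6
Result: (-2, -6)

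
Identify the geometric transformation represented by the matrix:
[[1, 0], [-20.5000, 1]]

This matrix represents: vertical shear with factor -20.5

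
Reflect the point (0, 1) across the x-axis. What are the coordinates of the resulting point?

Reflection across x-axis: (0, 1) → (0, -1)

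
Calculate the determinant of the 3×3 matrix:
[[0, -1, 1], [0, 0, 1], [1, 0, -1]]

Expansion along first row:
det = 0·det([[0,1],[0,-1]]) - -1·det([[0,1],[1,-1]]) + 1·det([[0,0],[1,0]])
    = 0·(0·-1 - 1·0) - -1·(0·-1 - 1·1) + 1·(0·0 - 0·1)
    = 0·0 - -1·-1 + 1·0
    = 0 + -1 + 0 = -1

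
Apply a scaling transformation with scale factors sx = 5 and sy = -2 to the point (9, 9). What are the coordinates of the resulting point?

Scaling matrix:
[[5, 0], [0, -2]]
Result: (9 × 5, 9 × -2) = (45, -18)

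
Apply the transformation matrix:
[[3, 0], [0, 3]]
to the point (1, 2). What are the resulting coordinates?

Matrix multiplication:
[[3, 0], [0, 3]] × [1, 2]ᵀ
= [(3)(1) + (0)(2), (0)(1) + (3)(2)]ᵀ
= [3, 6]ᵀ
Result: (3, 6)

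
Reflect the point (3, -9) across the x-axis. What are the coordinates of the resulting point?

Reflection across x-axis: (3, -9) → (3, 9)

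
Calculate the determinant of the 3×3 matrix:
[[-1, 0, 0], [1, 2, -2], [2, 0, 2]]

Expansion along first row:
det = -1·det([[2,-2],[0,2]]) - 0·det([[1,-2],[2,2]]) + 0·det([[1,2],[2,0]])
    = -1·(2·2 - -2·0) - 0·(1·2 - -2·2) + 0·(1·0 - 2·2)
    = -1·4 - 0·6 + 0·-4
    = -4 + 0 + 0 = -4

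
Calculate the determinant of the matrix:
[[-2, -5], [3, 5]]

For a 2×2 matrix [[a, b], [c, d]], det = ad - bc
det = (-2)(5) - (-5)(3) = -10 - -15 = 5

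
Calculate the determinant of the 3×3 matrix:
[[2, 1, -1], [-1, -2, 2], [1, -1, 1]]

Expansion along first row:
det = 2·det([[-2,2],[-1,1]]) - 1·det([[-1,2],[1,1]]) + -1·det([[-1,-2],[1,-1]])
    = 2·(-2·1 - 2·-1) - 1·(-1·1 - 2·1) + -1·(-1·-1 - -2·1)
    = 2·0 - 1·-3 + -1·3
    = 0 + 3 + -3 = 0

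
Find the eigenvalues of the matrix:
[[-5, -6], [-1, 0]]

Characteristic equation: det(A - λI) = 0
λ² - (trace)λ + (det) = 0
trace = -5 + 0 = -5, det = (-5)(0) - (-6)(-1) = -6
λ² - (-5)λ + (-6) = 0
λ = (-5 ± √((-5)² - 4·(-6))) / 2 = (-5 ± √49) / 2
Solving: λ = -6, 1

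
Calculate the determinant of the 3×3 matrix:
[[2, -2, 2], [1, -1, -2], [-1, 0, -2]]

Expansion along first row:
det = 2·det([[-1,-2],[0,-2]]) - -2·det([[1,-2],[-1,-2]]) + 2·det([[1,-1],[-1,0]])
    = 2·(-1·-2 - -2·0) - -2·(1·-2 - -2·-1) + 2·(1·0 - -1·-1)
    = 2·2 - -2·-4 + 2·-1
    = 4 + -8 + -2 = -6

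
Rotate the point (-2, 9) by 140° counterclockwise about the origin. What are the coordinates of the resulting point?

Rotation matrix for 140°: [[cos 140°, -sin 140°], [sin 140°, cos 140°]] ≈ [[-0.766044, -0.642788], [0.642788, -0.766044]]
[[-0.766044, -0.642788], [0.642788, -0.766044]] × [-2, 9]ᵀ ≈ [-4.2530, -8.1800]ᵀ
Result: (-4.2530, -8.1800)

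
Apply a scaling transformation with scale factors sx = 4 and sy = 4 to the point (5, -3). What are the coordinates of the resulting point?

Scaling matrix:
[[4, 0], [0, 4]]
Result: (5 × 4, -3 × 4) = (20, -12)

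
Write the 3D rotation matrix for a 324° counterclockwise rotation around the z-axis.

Rotation matrix for counterclockwise 324° around z-axis:
cos(324°) = 0.8090, sin(324°) = -0.5878
Result: [[0.8090, 0.5878, 0], [-0.5878, 0.8090, 0], [0, 0, 1]]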